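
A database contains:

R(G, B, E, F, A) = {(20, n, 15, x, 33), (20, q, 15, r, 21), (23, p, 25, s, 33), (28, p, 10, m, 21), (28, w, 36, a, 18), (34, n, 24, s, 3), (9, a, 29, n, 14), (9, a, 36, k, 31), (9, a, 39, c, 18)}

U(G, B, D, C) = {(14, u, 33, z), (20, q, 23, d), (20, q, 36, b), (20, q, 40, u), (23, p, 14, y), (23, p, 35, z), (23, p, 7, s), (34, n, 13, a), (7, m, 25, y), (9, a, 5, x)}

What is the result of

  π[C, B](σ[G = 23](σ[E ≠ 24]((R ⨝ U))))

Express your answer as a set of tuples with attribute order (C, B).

Natural join on G, B: {(20, q, 15, r, 21, 23, d), (20, q, 15, r, 21, 36, b), (20, q, 15, r, 21, 40, u), (23, p, 25, s, 33, 14, y), (23, p, 25, s, 33, 35, z), (23, p, 25, s, 33, 7, s), (34, n, 24, s, 3, 13, a), (9, a, 29, n, 14, 5, x), (9, a, 36, k, 31, 5, x), (9, a, 39, c, 18, 5, x)}
Filtering on E ≠ 24 leaves {(20, q, 15, r, 21, 23, d), (20, q, 15, r, 21, 36, b), (20, q, 15, r, 21, 40, u), (23, p, 25, s, 33, 14, y), (23, p, 25, s, 33, 35, z), (23, p, 25, s, 33, 7, s), (9, a, 29, n, 14, 5, x), (9, a, 36, k, 31, 5, x), (9, a, 39, c, 18, 5, x)}.
Filtering on G = 23 leaves {(23, p, 25, s, 33, 14, y), (23, p, 25, s, 33, 35, z), (23, p, 25, s, 33, 7, s)}.
π[C, B]: project onto (C, B) → {(s, p), (y, p), (z, p)}

{(s, p), (y, p), (z, p)}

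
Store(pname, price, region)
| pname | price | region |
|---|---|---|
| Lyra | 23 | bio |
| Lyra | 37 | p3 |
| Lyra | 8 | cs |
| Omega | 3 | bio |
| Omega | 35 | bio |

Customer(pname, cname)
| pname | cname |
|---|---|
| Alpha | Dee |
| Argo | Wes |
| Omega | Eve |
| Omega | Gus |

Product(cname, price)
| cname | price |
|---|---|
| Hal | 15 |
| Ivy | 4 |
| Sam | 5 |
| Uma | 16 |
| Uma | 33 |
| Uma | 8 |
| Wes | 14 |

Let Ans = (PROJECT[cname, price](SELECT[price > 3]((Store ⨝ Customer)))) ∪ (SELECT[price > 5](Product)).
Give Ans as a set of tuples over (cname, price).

Store ⋈ Customer (natural join on pname): {(Omega, 3, bio, Eve), (Omega, 3, bio, Gus), (Omega, 35, bio, Eve), (Omega, 35, bio, Gus)}
Filtering on price > 3 leaves {(Omega, 35, bio, Eve), (Omega, 35, bio, Gus)}.
π[cname, price]: project onto (cname, price) → {(Eve, 35), (Gus, 35)}
Filtering on price > 5 leaves {(Hal, 15), (Uma, 16), (Uma, 33), (Uma, 8), (Wes, 14)}.
Taking the union: {(Eve, 35), (Gus, 35), (Hal, 15), (Uma, 16), (Uma, 33), (Uma, 8), (Wes, 14)}

{(Eve, 35), (Gus, 35), (Hal, 15), (Uma, 16), (Uma, 33), (Uma, 8), (Wes, 14)}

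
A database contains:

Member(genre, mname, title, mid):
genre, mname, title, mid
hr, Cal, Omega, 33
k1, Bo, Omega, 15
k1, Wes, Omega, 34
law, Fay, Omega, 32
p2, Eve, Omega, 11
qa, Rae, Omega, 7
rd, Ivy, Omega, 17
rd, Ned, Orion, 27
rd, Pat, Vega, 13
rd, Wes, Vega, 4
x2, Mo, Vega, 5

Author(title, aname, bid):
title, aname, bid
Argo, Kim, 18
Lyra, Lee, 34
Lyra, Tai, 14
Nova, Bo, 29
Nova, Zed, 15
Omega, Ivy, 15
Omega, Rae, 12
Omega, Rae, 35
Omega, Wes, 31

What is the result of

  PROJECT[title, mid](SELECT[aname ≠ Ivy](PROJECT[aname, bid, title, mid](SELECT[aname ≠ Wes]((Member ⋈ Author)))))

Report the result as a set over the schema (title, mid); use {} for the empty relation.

Natural join on title: {(hr, Cal, Omega, 33, Ivy, 15), (hr, Cal, Omega, 33, Rae, 12), (hr, Cal, Omega, 33, Rae, 35), (hr, Cal, Omega, 33, Wes, 31), (k1, Bo, Omega, 15, Ivy, 15), (k1, Bo, Omega, 15, Rae, 12), (k1, Bo, Omega, 15, Rae, 35), (k1, Bo, Omega, 15, Wes, 31), (k1, Wes, Omega, 34, Ivy, 15), (k1, Wes, Omega, 34, Rae, 12), (k1, Wes, Omega, 34, Rae, 35), (k1, Wes, Omega, 34, Wes, 31), (law, Fay, Omega, 32, Ivy, 15), (law, Fay, Omega, 32, Rae, 12), (law, Fay, Omega, 32, Rae, 35), (law, Fay, Omega, 32, Wes, 31), (p2, Eve, Omega, 11, Ivy, 15), (p2, Eve, Omega, 11, Rae, 12), (p2, Eve, Omega, 11, Rae, 35), (p2, Eve, Omega, 11, Wes, 31), (qa, Rae, Omega, 7, Ivy, 15), (qa, Rae, Omega, 7, Rae, 12), (qa, Rae, Omega, 7, Rae, 35), (qa, Rae, Omega, 7, Wes, 31), (rd, Ivy, Omega, 17, Ivy, 15), (rd, Ivy, Omega, 17, Rae, 12), (rd, Ivy, Omega, 17, Rae, 35), (rd, Ivy, Omega, 17, Wes, 31)}
Filtering on aname ≠ Wes leaves {(hr, Cal, Omega, 33, Ivy, 15), (hr, Cal, Omega, 33, Rae, 12), (hr, Cal, Omega, 33, Rae, 35), (k1, Bo, Omega, 15, Ivy, 15), (k1, Bo, Omega, 15, Rae, 12), (k1, Bo, Omega, 15, Rae, 35), (k1, Wes, Omega, 34, Ivy, 15), (k1, Wes, Omega, 34, Rae, 12), (k1, Wes, Omega, 34, Rae, 35), (law, Fay, Omega, 32, Ivy, 15), (law, Fay, Omega, 32, Rae, 12), (law, Fay, Omega, 32, Rae, 35), (p2, Eve, Omega, 11, Ivy, 15), (p2, Eve, Omega, 11, Rae, 12), (p2, Eve, Omega, 11, Rae, 35), (qa, Rae, Omega, 7, Ivy, 15), (qa, Rae, Omega, 7, Rae, 12), (qa, Rae, Omega, 7, Rae, 35), (rd, Ivy, Omega, 17, Ivy, 15), (rd, Ivy, Omega, 17, Rae, 12), (rd, Ivy, Omega, 17, Rae, 35)}.
π_{aname, bid, title, mid} gives {(Ivy, 15, Omega, 11), (Ivy, 15, Omega, 15), (Ivy, 15, Omega, 17), (Ivy, 15, Omega, 32), (Ivy, 15, Omega, 33), (Ivy, 15, Omega, 34), (Ivy, 15, Omega, 7), (Rae, 12, Omega, 11), (Rae, 12, Omega, 15), (Rae, 12, Omega, 17), (Rae, 12, Omega, 32), (Rae, 12, Omega, 33), (Rae, 12, Omega, 34), (Rae, 12, Omega, 7), (Rae, 35, Omega, 11), (Rae, 35, Omega, 15), (Rae, 35, Omega, 17), (Rae, 35, Omega, 32), (Rae, 35, Omega, 33), (Rae, 35, Omega, 34), (Rae, 35, Omega, 7)}.
Filtering on aname ≠ Ivy leaves {(Rae, 12, Omega, 11), (Rae, 12, Omega, 15), (Rae, 12, Omega, 17), (Rae, 12, Omega, 32), (Rae, 12, Omega, 33), (Rae, 12, Omega, 34), (Rae, 12, Omega, 7), (Rae, 35, Omega, 11), (Rae, 35, Omega, 15), (Rae, 35, Omega, 17), (Rae, 35, Omega, 32), (Rae, 35, Omega, 33), (Rae, 35, Omega, 34), (Rae, 35, Omega, 7)}.
π_{title, mid} gives {(Omega, 11), (Omega, 15), (Omega, 17), (Omega, 32), (Omega, 33), (Omega, 34), (Omega, 7)} (7 duplicate(s) eliminated).

{(Omega, 11), (Omega, 15), (Omega, 17), (Omega, 32), (Omega, 33), (Omega, 34), (Omega, 7)}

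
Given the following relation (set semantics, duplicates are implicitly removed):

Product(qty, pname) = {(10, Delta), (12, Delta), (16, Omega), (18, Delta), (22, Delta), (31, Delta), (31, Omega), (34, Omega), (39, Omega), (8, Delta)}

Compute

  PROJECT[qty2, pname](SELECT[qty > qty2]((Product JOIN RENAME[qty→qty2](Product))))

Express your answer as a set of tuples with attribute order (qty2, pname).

ρ[qty→qty2]: schema becomes (qty2, pname); tuples unchanged.
Natural join on pname: {(10, Delta, 10), (10, Delta, 12), (10, Delta, 18), (10, Delta, 22), (10, Delta, 31), (10, Delta, 8), (12, Delta, 10), (12, Delta, 12), (12, Delta, 18), (12, Delta, 22), (12, Delta, 31), (12, Delta, 8), (16, Omega, 16), (16, Omega, 31), (16, Omega, 34), (16, Omega, 39), (18, Delta, 10), (18, Delta, 12), (18, Delta, 18), (18, Delta, 22), (18, Delta, 31), (18, Delta, 8), (22, Delta, 10), (22, Delta, 12), (22, Delta, 18), (22, Delta, 22), (22, Delta, 31), (22, Delta, 8), (31, Delta, 10), (31, Delta, 12), (31, Delta, 18), (31, Delta, 22), (31, Delta, 31), (31, Delta, 8), (31, Omega, 16), (31, Omega, 31), (31, Omega, 34), (31, Omega, 39), (34, Omega, 16), (34, Omega, 31), (34, Omega, 34), (34, Omega, 39), (39, Omega, 16), (39, Omega, 31), (39, Omega, 34), (39, Omega, 39), (8, Delta, 10), (8, Delta, 12), (8, Delta, 18), (8, Delta, 22), (8, Delta, 31), (8, Delta, 8)}
Selection qty > qty2: {(10, Delta, 8), (12, Delta, 10), (12, Delta, 8), (18, Delta, 10), (18, Delta, 12), (18, Delta, 8), (22, Delta, 10), (22, Delta, 12), (22, Delta, 18), (22, Delta, 8), (31, Delta, 10), (31, Delta, 12), (31, Delta, 18), (31, Delta, 22), (31, Delta, 8), (31, Omega, 16), (34, Omega, 16), (34, Omega, 31), (39, Omega, 16), (39, Omega, 31), (39, Omega, 34)}
π_{qty2, pname} gives {(10, Delta), (12, Delta), (16, Omega), (18, Delta), (22, Delta), (31, Omega), (34, Omega), (8, Delta)} (13 duplicate(s) eliminated).

{(10, Delta), (12, Delta), (16, Omega), (18, Delta), (22, Delta), (31, Omega), (34, Omega), (8, Delta)}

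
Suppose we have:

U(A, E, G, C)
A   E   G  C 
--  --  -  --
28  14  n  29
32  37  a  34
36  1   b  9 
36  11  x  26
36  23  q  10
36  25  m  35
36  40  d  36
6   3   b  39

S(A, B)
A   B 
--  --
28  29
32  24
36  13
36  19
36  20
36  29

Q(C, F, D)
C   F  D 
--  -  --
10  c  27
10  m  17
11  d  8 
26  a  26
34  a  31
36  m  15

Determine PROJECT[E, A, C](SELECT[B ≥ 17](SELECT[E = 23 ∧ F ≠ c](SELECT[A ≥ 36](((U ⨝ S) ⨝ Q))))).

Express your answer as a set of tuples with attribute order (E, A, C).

Joining U and S on A yields {(28, 14, n, 29, 29), (32, 37, a, 34, 24), (36, 1, b, 9, 13), (36, 1, b, 9, 19), (36, 1, b, 9, 20), (36, 1, b, 9, 29), (36, 11, x, 26, 13), (36, 11, x, 26, 19), (36, 11, x, 26, 20), (36, 11, x, 26, 29), (36, 23, q, 10, 13), (36, 23, q, 10, 19), (36, 23, q, 10, 20), (36, 23, q, 10, 29), (36, 25, m, 35, 13), (36, 25, m, 35, 19), (36, 25, m, 35, 20), (36, 25, m, 35, 29), (36, 40, d, 36, 13), (36, 40, d, 36, 19), (36, 40, d, 36, 20), (36, 40, d, 36, 29)}.
Joining (U ⨝ S) and Q on C yields {(32, 37, a, 34, 24, a, 31), (36, 11, x, 26, 13, a, 26), (36, 11, x, 26, 19, a, 26), (36, 11, x, 26, 20, a, 26), (36, 11, x, 26, 29, a, 26), (36, 23, q, 10, 13, c, 27), (36, 23, q, 10, 13, m, 17), (36, 23, q, 10, 19, c, 27), (36, 23, q, 10, 19, m, 17), (36, 23, q, 10, 20, c, 27), (36, 23, q, 10, 20, m, 17), (36, 23, q, 10, 29, c, 27), (36, 23, q, 10, 29, m, 17), (36, 40, d, 36, 13, m, 15), (36, 40, d, 36, 19, m, 15), (36, 40, d, 36, 20, m, 15), (36, 40, d, 36, 29, m, 15)}.
σ[A ≥ 36]: keep tuples satisfying A ≥ 36 → {(36, 11, x, 26, 13, a, 26), (36, 11, x, 26, 19, a, 26), (36, 11, x, 26, 20, a, 26), (36, 11, x, 26, 29, a, 26), (36, 23, q, 10, 13, c, 27), (36, 23, q, 10, 13, m, 17), (36, 23, q, 10, 19, c, 27), (36, 23, q, 10, 19, m, 17), (36, 23, q, 10, 20, c, 27), (36, 23, q, 10, 20, m, 17), (36, 23, q, 10, 29, c, 27), (36, 23, q, 10, 29, m, 17), (36, 40, d, 36, 13, m, 15), (36, 40, d, 36, 19, m, 15), (36, 40, d, 36, 20, m, 15), (36, 40, d, 36, 29, m, 15)}
σ[E = 23 ∧ F ≠ c]: keep tuples satisfying E = 23 ∧ F ≠ c → {(36, 23, q, 10, 13, m, 17), (36, 23, q, 10, 19, m, 17), (36, 23, q, 10, 20, m, 17), (36, 23, q, 10, 29, m, 17)}
σ[B ≥ 17]: keep tuples satisfying B ≥ 17 → {(36, 23, q, 10, 19, m, 17), (36, 23, q, 10, 20, m, 17), (36, 23, q, 10, 29, m, 17)}
π_{E, A, C} gives {(23, 36, 10)} (2 duplicate(s) eliminated).

{(23, 36, 10)}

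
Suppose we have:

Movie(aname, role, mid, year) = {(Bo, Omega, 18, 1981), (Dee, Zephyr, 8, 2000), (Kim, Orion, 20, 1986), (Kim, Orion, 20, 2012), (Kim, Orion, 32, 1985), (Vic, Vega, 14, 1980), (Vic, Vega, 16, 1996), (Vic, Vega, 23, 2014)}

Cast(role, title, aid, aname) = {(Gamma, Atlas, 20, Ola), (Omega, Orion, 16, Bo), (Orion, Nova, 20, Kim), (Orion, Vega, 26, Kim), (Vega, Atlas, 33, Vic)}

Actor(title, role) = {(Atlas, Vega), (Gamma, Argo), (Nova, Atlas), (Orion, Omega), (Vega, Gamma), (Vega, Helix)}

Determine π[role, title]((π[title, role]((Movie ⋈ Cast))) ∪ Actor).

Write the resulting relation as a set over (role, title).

Natural join on aname, role: {(Bo, Omega, 18, 1981, Orion, 16), (Kim, Orion, 20, 1986, Nova, 20), (Kim, Orion, 20, 1986, Vega, 26), (Kim, Orion, 20, 2012, Nova, 20), (Kim, Orion, 20, 2012, Vega, 26), (Kim, Orion, 32, 1985, Nova, 20), (Kim, Orion, 32, 1985, Vega, 26), (Vic, Vega, 14, 1980, Atlas, 33), (Vic, Vega, 16, 1996, Atlas, 33), (Vic, Vega, 23, 2014, Atlas, 33)}
Projecting to title, role (6 duplicate(s) eliminated): {(Atlas, Vega), (Nova, Orion), (Orion, Omega), (Vega, Orion)}
Union: {(Atlas, Vega), (Nova, Orion), (Orion, Omega), (Vega, Orion)} with {(Atlas, Vega), (Gamma, Argo), (Nova, Atlas), (Orion, Omega), (Vega, Gamma), (Vega, Helix)} → {(Atlas, Vega), (Gamma, Argo), (Nova, Atlas), (Nova, Orion), (Orion, Omega), (Vega, Gamma), (Vega, Helix), (Vega, Orion)}
Projecting to role, title: {(Argo, Gamma), (Atlas, Nova), (Gamma, Vega), (Helix, Vega), (Omega, Orion), (Orion, Nova), (Orion, Vega), (Vega, Atlas)}

{(Argo, Gamma), (Atlas, Nova), (Gamma, Vega), (Helix, Vega), (Omega, Orion), (Orion, Nova), (Orion, Vega), (Vega, Atlas)}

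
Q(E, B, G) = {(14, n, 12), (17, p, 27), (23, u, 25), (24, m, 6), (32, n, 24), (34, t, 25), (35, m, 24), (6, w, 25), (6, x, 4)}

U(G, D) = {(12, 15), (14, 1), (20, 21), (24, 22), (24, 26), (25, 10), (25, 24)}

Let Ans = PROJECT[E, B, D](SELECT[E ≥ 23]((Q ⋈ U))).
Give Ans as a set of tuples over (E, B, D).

Q ⋈ U (natural join on G): {(14, n, 12, 15), (23, u, 25, 10), (23, u, 25, 24), (32, n, 24, 22), (32, n, 24, 26), (34, t, 25, 10), (34, t, 25, 24), (35, m, 24, 22), (35, m, 24, 26), (6, w, 25, 10), (6, w, 25, 24)}
Filtering on E ≥ 23 leaves {(23, u, 25, 10), (23, u, 25, 24), (32, n, 24, 22), (32, n, 24, 26), (34, t, 25, 10), (34, t, 25, 24), (35, m, 24, 22), (35, m, 24, 26)}.
Keep only column(s) E, B, D: {(23, u, 10), (23, u, 24), (32, n, 22), (32, n, 26), (34, t, 10), (34, t, 24), (35, m, 22), (35, m, 26)}

{(23, u, 10), (23, u, 24), (32, n, 22), (32, n, 26), (34, t, 10), (34, t, 24), (35, m, 22), (35, m, 26)}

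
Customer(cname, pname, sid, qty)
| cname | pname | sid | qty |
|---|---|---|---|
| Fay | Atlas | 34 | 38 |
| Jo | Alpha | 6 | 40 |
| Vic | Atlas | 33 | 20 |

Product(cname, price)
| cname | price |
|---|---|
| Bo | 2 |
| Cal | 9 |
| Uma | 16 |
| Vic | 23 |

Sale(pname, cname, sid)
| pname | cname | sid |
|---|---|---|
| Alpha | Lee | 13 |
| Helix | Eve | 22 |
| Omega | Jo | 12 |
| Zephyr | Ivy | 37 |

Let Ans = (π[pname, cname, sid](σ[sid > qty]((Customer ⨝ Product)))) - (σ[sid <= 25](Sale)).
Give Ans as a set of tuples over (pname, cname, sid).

Natural join on cname: {(Vic, Atlas, 33, 20, 23)}
Selection sid > qty: {(Vic, Atlas, 33, 20, 23)}
Projecting to pname, cname, sid: {(Atlas, Vic, 33)}
Selection sid <= 25: {(Alpha, Lee, 13), (Helix, Eve, 22), (Omega, Jo, 12)}
Taking the difference: {(Atlas, Vic, 33)}

{(Atlas, Vic, 33)}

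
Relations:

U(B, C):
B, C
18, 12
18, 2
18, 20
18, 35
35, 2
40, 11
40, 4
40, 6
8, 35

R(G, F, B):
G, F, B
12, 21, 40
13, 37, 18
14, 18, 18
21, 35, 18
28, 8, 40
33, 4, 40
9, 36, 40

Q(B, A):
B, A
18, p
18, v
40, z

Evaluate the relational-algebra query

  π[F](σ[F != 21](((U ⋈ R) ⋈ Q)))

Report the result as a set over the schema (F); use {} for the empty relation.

{18, 35, 36, 37, 4, 8}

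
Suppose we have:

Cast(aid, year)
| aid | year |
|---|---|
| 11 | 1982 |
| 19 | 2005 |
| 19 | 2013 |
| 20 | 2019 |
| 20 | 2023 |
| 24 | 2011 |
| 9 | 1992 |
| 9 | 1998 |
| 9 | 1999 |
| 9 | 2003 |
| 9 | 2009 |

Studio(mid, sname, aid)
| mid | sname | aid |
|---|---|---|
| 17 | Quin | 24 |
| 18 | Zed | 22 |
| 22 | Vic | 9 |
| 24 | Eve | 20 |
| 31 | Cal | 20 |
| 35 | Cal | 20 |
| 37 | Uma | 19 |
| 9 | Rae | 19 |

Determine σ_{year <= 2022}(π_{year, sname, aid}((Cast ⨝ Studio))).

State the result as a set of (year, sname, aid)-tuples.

Natural join on aid: {(19, 2005, 37, Uma), (19, 2005, 9, Rae), (19, 2013, 37, Uma), (19, 2013, 9, Rae), (20, 2019, 24, Eve), (20, 2019, 31, Cal), (20, 2019, 35, Cal), (20, 2023, 24, Eve), (20, 2023, 31, Cal), (20, 2023, 35, Cal), (24, 2011, 17, Quin), (9, 1992, 22, Vic), (9, 1998, 22, Vic), (9, 1999, 22, Vic), (9, 2003, 22, Vic), (9, 2009, 22, Vic)}
Keep only column(s) year, sname, aid (2 duplicate(s) eliminated): {(1992, Vic, 9), (1998, Vic, 9), (1999, Vic, 9), (2003, Vic, 9), (2005, Rae, 19), (2005, Uma, 19), (2009, Vic, 9), (2011, Quin, 24), (2013, Rae, 19), (2013, Uma, 19), (2019, Cal, 20), (2019, Eve, 20), (2023, Cal, 20), (2023, Eve, 20)}
Selection year <= 2022: {(1992, Vic, 9), (1998, Vic, 9), (1999, Vic, 9), (2003, Vic, 9), (2005, Rae, 19), (2005, Uma, 19), (2009, Vic, 9), (2011, Quin, 24), (2013, Rae, 19), (2013, Uma, 19), (2019, Cal, 20), (2019, Eve, 20)}

{(1992, Vic, 9), (1998, Vic, 9), (1999, Vic, 9), (2003, Vic, 9), (2005, Rae, 19), (2005, Uma, 19), (2009, Vic, 9), (2011, Quin, 24), (2013, Rae, 19), (2013, Uma, 19), (2019, Cal, 20), (2019, Eve, 20)}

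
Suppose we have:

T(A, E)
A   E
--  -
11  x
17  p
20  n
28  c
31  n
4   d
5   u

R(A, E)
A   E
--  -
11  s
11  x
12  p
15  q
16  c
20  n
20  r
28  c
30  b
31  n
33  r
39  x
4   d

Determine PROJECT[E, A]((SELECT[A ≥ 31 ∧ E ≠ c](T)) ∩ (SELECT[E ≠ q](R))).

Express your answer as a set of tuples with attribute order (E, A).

{(n, 31)}

Filtering on A ≥ 31 ∧ E ≠ c leaves {(31, n)}.
Filtering on E ≠ q leaves {(11, s), (11, x), (12, p), (16, c), (20, n), (20, r), (28, c), (30, b), (31, n), (33, r), (39, x), (4, d)}.
Taking the intersection: {(31, n)}
Projecting to E, A: {(n, 31)}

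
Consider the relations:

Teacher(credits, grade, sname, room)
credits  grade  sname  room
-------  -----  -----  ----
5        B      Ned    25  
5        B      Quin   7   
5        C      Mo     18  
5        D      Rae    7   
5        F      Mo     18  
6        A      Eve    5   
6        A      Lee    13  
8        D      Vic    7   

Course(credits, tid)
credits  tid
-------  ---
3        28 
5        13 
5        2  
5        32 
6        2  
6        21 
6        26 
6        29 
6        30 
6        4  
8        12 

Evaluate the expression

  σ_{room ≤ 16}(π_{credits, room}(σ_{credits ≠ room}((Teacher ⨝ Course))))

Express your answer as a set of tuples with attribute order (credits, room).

Natural join on credits: {(5, B, Ned, 25, 13), (5, B, Ned, 25, 2), (5, B, Ned, 25, 32), (5, B, Quin, 7, 13), (5, B, Quin, 7, 2), (5, B, Quin, 7, 32), (5, C, Mo, 18, 13), (5, C, Mo, 18, 2), (5, C, Mo, 18, 32), (5, D, Rae, 7, 13), (5, D, Rae, 7, 2), (5, D, Rae, 7, 32), (5, F, Mo, 18, 13), (5, F, Mo, 18, 2), (5, F, Mo, 18, 32), (6, A, Eve, 5, 2), (6, A, Eve, 5, 21), (6, A, Eve, 5, 26), (6, A, Eve, 5, 29), (6, A, Eve, 5, 30), (6, A, Eve, 5, 4), (6, A, Lee, 13, 2), (6, A, Lee, 13, 21), (6, A, Lee, 13, 26), (6, A, Lee, 13, 29), (6, A, Lee, 13, 30), (6, A, Lee, 13, 4), (8, D, Vic, 7, 12)}
Filtering on credits ≠ room leaves {(5, B, Ned, 25, 13), (5, B, Ned, 25, 2), (5, B, Ned, 25, 32), (5, B, Quin, 7, 13), (5, B, Quin, 7, 2), (5, B, Quin, 7, 32), (5, C, Mo, 18, 13), (5, C, Mo, 18, 2), (5, C, Mo, 18, 32), (5, D, Rae, 7, 13), (5, D, Rae, 7, 2), (5, D, Rae, 7, 32), (5, F, Mo, 18, 13), (5, F, Mo, 18, 2), (5, F, Mo, 18, 32), (6, A, Eve, 5, 2), (6, A, Eve, 5, 21), (6, A, Eve, 5, 26), (6, A, Eve, 5, 29), (6, A, Eve, 5, 30), (6, A, Eve, 5, 4), (6, A, Lee, 13, 2), (6, A, Lee, 13, 21), (6, A, Lee, 13, 26), (6, A, Lee, 13, 29), (6, A, Lee, 13, 30), (6, A, Lee, 13, 4), (8, D, Vic, 7, 12)}.
Projecting to credits, room (22 duplicate(s) eliminated): {(5, 18), (5, 25), (5, 7), (6, 13), (6, 5), (8, 7)}
Filtering on room ≤ 16 leaves {(5, 7), (6, 13), (6, 5), (8, 7)}.

{(5, 7), (6, 13), (6, 5), (8, 7)}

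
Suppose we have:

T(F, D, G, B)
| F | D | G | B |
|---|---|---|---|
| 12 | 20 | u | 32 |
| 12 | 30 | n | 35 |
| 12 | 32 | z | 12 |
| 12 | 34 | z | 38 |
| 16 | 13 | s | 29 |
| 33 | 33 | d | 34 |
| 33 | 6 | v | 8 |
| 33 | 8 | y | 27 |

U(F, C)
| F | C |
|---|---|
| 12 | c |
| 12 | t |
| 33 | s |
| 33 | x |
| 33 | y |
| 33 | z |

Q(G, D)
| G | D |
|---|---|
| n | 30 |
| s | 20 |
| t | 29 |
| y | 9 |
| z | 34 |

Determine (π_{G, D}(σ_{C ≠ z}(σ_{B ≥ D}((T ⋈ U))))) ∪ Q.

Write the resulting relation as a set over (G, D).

Joining T and U on F yields {(12, 20, u, 32, c), (12, 20, u, 32, t), (12, 30, n, 35, c), (12, 30, n, 35, t), (12, 32, z, 12, c), (12, 32, z, 12, t), (12, 34, z, 38, c), (12, 34, z, 38, t), (33, 33, d, 34, s), (33, 33, d, 34, x), (33, 33, d, 34, y), (33, 33, d, 34, z), (33, 6, v, 8, s), (33, 6, v, 8, x), (33, 6, v, 8, y), (33, 6, v, 8, z), (33, 8, y, 27, s), (33, 8, y, 27, x), (33, 8, y, 27, y), (33, 8, y, 27, z)}.
Apply σ_{B ≥ D}; surviving tuples: {(12, 20, u, 32, c), (12, 20, u, 32, t), (12, 30, n, 35, c), (12, 30, n, 35, t), (12, 34, z, 38, c), (12, 34, z, 38, t), (33, 33, d, 34, s), (33, 33, d, 34, x), (33, 33, d, 34, y), (33, 33, d, 34, z), (33, 6, v, 8, s), (33, 6, v, 8, x), (33, 6, v, 8, y), (33, 6, v, 8, z), (33, 8, y, 27, s), (33, 8, y, 27, x), (33, 8, y, 27, y), (33, 8, y, 27, z)}
Apply σ_{C ≠ z}; surviving tuples: {(12, 20, u, 32, c), (12, 20, u, 32, t), (12, 30, n, 35, c), (12, 30, n, 35, t), (12, 34, z, 38, c), (12, 34, z, 38, t), (33, 33, d, 34, s), (33, 33, d, 34, x), (33, 33, d, 34, y), (33, 6, v, 8, s), (33, 6, v, 8, x), (33, 6, v, 8, y), (33, 8, y, 27, s), (33, 8, y, 27, x), (33, 8, y, 27, y)}
π_{G, D} gives {(d, 33), (n, 30), (u, 20), (v, 6), (y, 8), (z, 34)} (9 duplicate(s) eliminated).
Union: {(d, 33), (n, 30), (u, 20), (v, 6), (y, 8), (z, 34)} with {(n, 30), (s, 20), (t, 29), (y, 9), (z, 34)} → {(d, 33), (n, 30), (s, 20), (t, 29), (u, 20), (v, 6), (y, 8), (y, 9), (z, 34)}

{(d, 33), (n, 30), (s, 20), (t, 29), (u, 20), (v, 6), (y, 8), (y, 9), (z, 34)}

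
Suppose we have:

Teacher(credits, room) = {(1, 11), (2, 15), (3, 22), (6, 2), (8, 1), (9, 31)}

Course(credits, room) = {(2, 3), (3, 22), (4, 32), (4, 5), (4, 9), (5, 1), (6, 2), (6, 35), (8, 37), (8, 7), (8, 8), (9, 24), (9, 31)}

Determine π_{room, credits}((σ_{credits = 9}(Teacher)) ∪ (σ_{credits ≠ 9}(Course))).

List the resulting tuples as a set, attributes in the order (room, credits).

Selection credits = 9: {(9, 31)}
Selection credits ≠ 9: {(2, 3), (3, 22), (4, 32), (4, 5), (4, 9), (5, 1), (6, 2), (6, 35), (8, 37), (8, 7), (8, 8)}
Union: {(9, 31)} with {(2, 3), (3, 22), (4, 32), (4, 5), (4, 9), (5, 1), (6, 2), (6, 35), (8, 37), (8, 7), (8, 8)} → {(2, 3), (3, 22), (4, 32), (4, 5), (4, 9), (5, 1), (6, 2), (6, 35), (8, 37), (8, 7), (8, 8), (9, 31)}
π_{room, credits} gives {(1, 5), (2, 6), (22, 3), (3, 2), (31, 9), (32, 4), (35, 6), (37, 8), (5, 4), (7, 8), (8, 8), (9, 4)}.

{(1, 5), (2, 6), (22, 3), (3, 2), (31, 9), (32, 4), (35, 6), (37, 8), (5, 4), (7, 8), (8, 8), (9, 4)}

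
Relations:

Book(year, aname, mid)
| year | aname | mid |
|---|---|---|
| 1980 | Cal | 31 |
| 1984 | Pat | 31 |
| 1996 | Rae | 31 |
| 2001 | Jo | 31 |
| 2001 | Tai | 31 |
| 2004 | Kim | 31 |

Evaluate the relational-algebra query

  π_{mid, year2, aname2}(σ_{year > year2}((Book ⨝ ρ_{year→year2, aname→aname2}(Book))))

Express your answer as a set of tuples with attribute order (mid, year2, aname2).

{(31, 1980, Cal), (31, 1984, Pat), (31, 1996, Rae), (31, 2001, Jo), (31, 2001, Tai)}

ρ[year→year2, aname→aname2]: schema becomes (year2, aname2, mid); tuples unchanged.
Book ⋈ ρ_{year→year2, aname→aname2}(Book) (natural join on mid): {(1980, Cal, 31, 1980, Cal), (1980, Cal, 31, 1984, Pat), (1980, Cal, 31, 1996, Rae), (1980, Cal, 31, 2001, Jo), (1980, Cal, 31, 2001, Tai), (1980, Cal, 31, 2004, Kim), (1984, Pat, 31, 1980, Cal), (1984, Pat, 31, 1984, Pat), (1984, Pat, 31, 1996, Rae), (1984, Pat, 31, 2001, Jo), (1984, Pat, 31, 2001, Tai), (1984, Pat, 31, 2004, Kim), (1996, Rae, 31, 1980, Cal), (1996, Rae, 31, 1984, Pat), (1996, Rae, 31, 1996, Rae), (1996, Rae, 31, 2001, Jo), (1996, Rae, 31, 2001, Tai), (1996, Rae, 31, 2004, Kim), (2001, Jo, 31, 1980, Cal), (2001, Jo, 31, 1984, Pat), (2001, Jo, 31, 1996, Rae), (2001, Jo, 31, 2001, Jo), (2001, Jo, 31, 2001, Tai), (2001, Jo, 31, 2004, Kim), (2001, Tai, 31, 1980, Cal), (2001, Tai, 31, 1984, Pat), (2001, Tai, 31, 1996, Rae), (2001, Tai, 31, 2001, Jo), (2001, Tai, 31, 2001, Tai), (2001, Tai, 31, 2004, Kim), (2004, Kim, 31, 1980, Cal), (2004, Kim, 31, 1984, Pat), (2004, Kim, 31, 1996, Rae), (2004, Kim, 31, 2001, Jo), (2004, Kim, 31, 2001, Tai), (2004, Kim, 31, 2004, Kim)}
σ[year > year2]: keep tuples satisfying year > year2 → {(1984, Pat, 31, 1980, Cal), (1996, Rae, 31, 1980, Cal), (1996, Rae, 31, 1984, Pat), (2001, Jo, 31, 1980, Cal), (2001, Jo, 31, 1984, Pat), (2001, Jo, 31, 1996, Rae), (2001, Tai, 31, 1980, Cal), (2001, Tai, 31, 1984, Pat), (2001, Tai, 31, 1996, Rae), (2004, Kim, 31, 1980, Cal), (2004, Kim, 31, 1984, Pat), (2004, Kim, 31, 1996, Rae), (2004, Kim, 31, 2001, Jo), (2004, Kim, 31, 2001, Tai)}
Keep only column(s) mid, year2, aname2 (9 duplicate(s) eliminated): {(31, 1980, Cal), (31, 1984, Pat), (31, 1996, Rae), (31, 2001, Jo), (31, 2001, Tai)}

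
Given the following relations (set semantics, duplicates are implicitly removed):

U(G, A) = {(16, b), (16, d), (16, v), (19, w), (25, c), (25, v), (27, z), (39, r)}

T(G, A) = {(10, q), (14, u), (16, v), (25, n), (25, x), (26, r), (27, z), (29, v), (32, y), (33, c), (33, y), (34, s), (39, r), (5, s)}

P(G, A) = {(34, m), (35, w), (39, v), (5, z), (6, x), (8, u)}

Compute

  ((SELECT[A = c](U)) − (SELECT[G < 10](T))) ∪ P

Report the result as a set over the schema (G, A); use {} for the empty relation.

{(25, c), (34, m), (35, w), (39, v), (5, z), (6, x), (8, u)}

Selection A = c: {(25, c)}
Selection G < 10: {(5, s)}
Set difference of the two operands is {(25, c)}.
Set union of the two operands is {(25, c), (34, m), (35, w), (39, v), (5, z), (6, x), (8, u)}.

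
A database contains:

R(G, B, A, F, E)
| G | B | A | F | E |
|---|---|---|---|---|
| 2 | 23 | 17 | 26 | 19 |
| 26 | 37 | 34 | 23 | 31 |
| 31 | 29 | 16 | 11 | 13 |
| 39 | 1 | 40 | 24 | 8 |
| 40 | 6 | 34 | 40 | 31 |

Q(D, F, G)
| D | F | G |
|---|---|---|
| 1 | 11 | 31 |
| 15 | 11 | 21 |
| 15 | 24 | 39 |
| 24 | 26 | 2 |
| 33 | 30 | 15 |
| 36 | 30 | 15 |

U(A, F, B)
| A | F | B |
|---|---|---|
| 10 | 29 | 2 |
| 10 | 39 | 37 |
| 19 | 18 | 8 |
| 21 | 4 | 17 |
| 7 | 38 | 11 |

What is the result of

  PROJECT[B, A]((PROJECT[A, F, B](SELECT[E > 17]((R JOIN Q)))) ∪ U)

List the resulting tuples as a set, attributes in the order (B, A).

Joining R and Q on G, F yields {(2, 23, 17, 26, 19, 24), (31, 29, 16, 11, 13, 1), (39, 1, 40, 24, 8, 15)}.
Filtering on E > 17 leaves {(2, 23, 17, 26, 19, 24)}.
π[A, F, B]: project onto (A, F, B) → {(17, 26, 23)}
Union: {(17, 26, 23)} with {(10, 29, 2), (10, 39, 37), (19, 18, 8), (21, 4, 17), (7, 38, 11)} → {(10, 29, 2), (10, 39, 37), (17, 26, 23), (19, 18, 8), (21, 4, 17), (7, 38, 11)}
π[B, A]: project onto (B, A) → {(11, 7), (17, 21), (2, 10), (23, 17), (37, 10), (8, 19)}

{(11, 7), (17, 21), (2, 10), (23, 17), (37, 10), (8, 19)}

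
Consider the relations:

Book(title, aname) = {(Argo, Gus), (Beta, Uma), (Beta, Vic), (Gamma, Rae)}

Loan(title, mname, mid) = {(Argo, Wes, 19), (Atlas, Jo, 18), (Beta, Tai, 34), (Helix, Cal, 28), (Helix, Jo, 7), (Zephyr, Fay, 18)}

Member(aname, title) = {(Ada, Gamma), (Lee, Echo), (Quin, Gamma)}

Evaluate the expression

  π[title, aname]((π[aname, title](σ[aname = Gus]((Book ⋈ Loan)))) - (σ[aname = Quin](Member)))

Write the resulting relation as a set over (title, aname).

{(Argo, Gus)}

Book ⋈ Loan (natural join on title): {(Argo, Gus, Wes, 19), (Beta, Uma, Tai, 34), (Beta, Vic, Tai, 34)}
Filtering on aname = Gus leaves {(Argo, Gus, Wes, 19)}.
Keep only column(s) aname, title: {(Gus, Argo)}
Filtering on aname = Quin leaves {(Quin, Gamma)}.
Taking the difference: {(Gus, Argo)}
Keep only column(s) title, aname: {(Argo, Gus)}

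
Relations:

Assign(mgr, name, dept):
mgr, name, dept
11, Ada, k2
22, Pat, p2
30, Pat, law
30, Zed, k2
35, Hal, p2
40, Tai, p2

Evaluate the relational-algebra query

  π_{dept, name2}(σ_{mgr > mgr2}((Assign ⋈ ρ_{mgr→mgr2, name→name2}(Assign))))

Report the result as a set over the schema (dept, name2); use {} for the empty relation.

{(k2, Ada), (p2, Hal), (p2, Pat)}

ρ[mgr→mgr2, name→name2]: schema becomes (mgr2, name2, dept); tuples unchanged.
Assign ⋈ ρ_{mgr→mgr2, name→name2}(Assign) (natural join on dept): {(11, Ada, k2, 11, Ada), (11, Ada, k2, 30, Zed), (22, Pat, p2, 22, Pat), (22, Pat, p2, 35, Hal), (22, Pat, p2, 40, Tai), (30, Pat, law, 30, Pat), (30, Zed, k2, 11, Ada), (30, Zed, k2, 30, Zed), (35, Hal, p2, 22, Pat), (35, Hal, p2, 35, Hal), (35, Hal, p2, 40, Tai), (40, Tai, p2, 22, Pat), (40, Tai, p2, 35, Hal), (40, Tai, p2, 40, Tai)}
Selection mgr > mgr2: {(30, Zed, k2, 11, Ada), (35, Hal, p2, 22, Pat), (40, Tai, p2, 22, Pat), (40, Tai, p2, 35, Hal)}
Projecting to dept, name2 (1 duplicate(s) eliminated): {(k2, Ada), (p2, Hal), (p2, Pat)}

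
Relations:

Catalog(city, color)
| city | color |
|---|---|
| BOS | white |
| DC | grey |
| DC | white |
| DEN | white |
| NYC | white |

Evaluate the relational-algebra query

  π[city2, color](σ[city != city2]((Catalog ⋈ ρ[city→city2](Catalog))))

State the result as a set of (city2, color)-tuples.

{(BOS, white), (DC, white), (DEN, white), (NYC, white)}

ρ[city→city2]: schema becomes (city2, color); tuples unchanged.
Catalog ⋈ ρ[city→city2](Catalog) (natural join on color): {(BOS, white, BOS), (BOS, white, DC), (BOS, white, DEN), (BOS, white, NYC), (DC, grey, DC), (DC, white, BOS), (DC, white, DC), (DC, white, DEN), (DC, white, NYC), (DEN, white, BOS), (DEN, white, DC), (DEN, white, DEN), (DEN, white, NYC), (NYC, white, BOS), (NYC, white, DC), (NYC, white, DEN), (NYC, white, NYC)}
σ[city != city2]: keep tuples satisfying city != city2 → {(BOS, white, DC), (BOS, white, DEN), (BOS, white, NYC), (DC, white, BOS), (DC, white, DEN), (DC, white, NYC), (DEN, white, BOS), (DEN, white, DC), (DEN, white, NYC), (NYC, white, BOS), (NYC, white, DC), (NYC, white, DEN)}
π[city2, color]: project onto (city2, color) (8 duplicate(s) eliminated) → {(BOS, white), (DC, white), (DEN, white), (NYC, white)}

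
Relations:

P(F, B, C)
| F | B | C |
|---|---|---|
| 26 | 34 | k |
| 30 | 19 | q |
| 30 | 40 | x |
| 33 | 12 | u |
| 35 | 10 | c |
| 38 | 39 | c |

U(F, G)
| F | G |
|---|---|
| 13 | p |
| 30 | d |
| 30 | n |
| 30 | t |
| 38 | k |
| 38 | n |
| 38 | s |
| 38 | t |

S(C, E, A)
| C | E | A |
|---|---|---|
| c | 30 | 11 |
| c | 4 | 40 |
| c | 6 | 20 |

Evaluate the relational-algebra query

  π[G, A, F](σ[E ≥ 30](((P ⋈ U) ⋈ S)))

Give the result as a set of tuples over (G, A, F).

{(k, 11, 38), (n, 11, 38), (s, 11, 38), (t, 11, 38)}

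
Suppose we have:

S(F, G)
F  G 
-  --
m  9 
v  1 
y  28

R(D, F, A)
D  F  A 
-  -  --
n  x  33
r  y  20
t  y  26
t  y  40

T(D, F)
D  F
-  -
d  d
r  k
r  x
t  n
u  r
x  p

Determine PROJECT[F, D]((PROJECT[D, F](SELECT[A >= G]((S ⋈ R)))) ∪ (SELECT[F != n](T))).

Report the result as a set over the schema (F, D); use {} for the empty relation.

Natural join on F: {(y, 28, r, 20), (y, 28, t, 26), (y, 28, t, 40)}
Selection A >= G: {(y, 28, t, 40)}
π_{D, F} gives {(t, y)}.
Selection F != n: {(d, d), (r, k), (r, x), (u, r), (x, p)}
Union: {(t, y)} with {(d, d), (r, k), (r, x), (u, r), (x, p)} → {(d, d), (r, k), (r, x), (t, y), (u, r), (x, p)}
π_{F, D} gives {(d, d), (k, r), (p, x), (r, u), (x, r), (y, t)}.

{(d, d), (k, r), (p, x), (r, u), (x, r), (y, t)}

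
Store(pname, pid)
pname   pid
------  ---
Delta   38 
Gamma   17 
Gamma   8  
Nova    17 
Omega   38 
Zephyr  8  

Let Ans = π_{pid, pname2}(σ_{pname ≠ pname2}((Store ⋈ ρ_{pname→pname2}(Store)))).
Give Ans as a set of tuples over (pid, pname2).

ρ[pname→pname2]: schema becomes (pname2, pid); tuples unchanged.
Store ⋈ ρ_{pname→pname2}(Store) (natural join on pid): {(Delta, 38, Delta), (Delta, 38, Omega), (Gamma, 17, Gamma), (Gamma, 17, Nova), (Gamma, 8, Gamma), (Gamma, 8, Zephyr), (Nova, 17, Gamma), (Nova, 17, Nova), (Omega, 38, Delta), (Omega, 38, Omega), (Zephyr, 8, Gamma), (Zephyr, 8, Zephyr)}
σ[pname ≠ pname2]: keep tuples satisfying pname ≠ pname2 → {(Delta, 38, Omega), (Gamma, 17, Nova), (Gamma, 8, Zephyr), (Nova, 17, Gamma), (Omega, 38, Delta), (Zephyr, 8, Gamma)}
π_{pid, pname2} gives {(17, Gamma), (17, Nova), (38, Delta), (38, Omega), (8, Gamma), (8, Zephyr)}.

{(17, Gamma), (17, Nova), (38, Delta), (38, Omega), (8, Gamma), (8, Zephyr)}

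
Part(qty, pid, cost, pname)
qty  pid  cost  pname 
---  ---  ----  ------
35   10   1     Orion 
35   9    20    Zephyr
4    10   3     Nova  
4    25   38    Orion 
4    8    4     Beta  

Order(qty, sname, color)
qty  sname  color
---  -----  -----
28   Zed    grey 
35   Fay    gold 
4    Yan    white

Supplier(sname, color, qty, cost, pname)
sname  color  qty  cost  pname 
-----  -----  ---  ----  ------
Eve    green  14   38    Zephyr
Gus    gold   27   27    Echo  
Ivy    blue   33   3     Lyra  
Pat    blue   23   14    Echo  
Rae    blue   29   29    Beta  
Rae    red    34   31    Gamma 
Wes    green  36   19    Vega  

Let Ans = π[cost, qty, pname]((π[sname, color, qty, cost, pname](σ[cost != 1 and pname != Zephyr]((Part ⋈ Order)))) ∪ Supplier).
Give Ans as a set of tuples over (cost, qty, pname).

{(14, 23, Echo), (19, 36, Vega), (27, 27, Echo), (29, 29, Beta), (3, 33, Lyra), (3, 4, Nova), (31, 34, Gamma), (38, 14, Zephyr), (38, 4, Orion), (4, 4, Beta)}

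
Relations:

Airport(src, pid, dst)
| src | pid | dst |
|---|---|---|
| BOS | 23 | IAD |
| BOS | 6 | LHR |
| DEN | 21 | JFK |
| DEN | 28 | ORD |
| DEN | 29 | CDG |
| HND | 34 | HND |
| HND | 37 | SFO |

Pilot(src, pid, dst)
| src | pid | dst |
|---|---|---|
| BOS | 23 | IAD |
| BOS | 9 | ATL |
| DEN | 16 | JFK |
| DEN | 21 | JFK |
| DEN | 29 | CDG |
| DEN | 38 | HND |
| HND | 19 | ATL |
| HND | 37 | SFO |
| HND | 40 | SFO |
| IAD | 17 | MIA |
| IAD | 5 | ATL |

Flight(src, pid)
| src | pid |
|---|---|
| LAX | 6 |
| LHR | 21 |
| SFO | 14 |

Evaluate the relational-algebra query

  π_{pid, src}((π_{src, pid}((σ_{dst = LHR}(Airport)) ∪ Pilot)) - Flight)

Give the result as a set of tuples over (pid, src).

{(16, DEN), (17, IAD), (19, HND), (21, DEN), (23, BOS), (29, DEN), (37, HND), (38, DEN), (40, HND), (5, IAD), (6, BOS), (9, BOS)}

Filtering on dst = LHR leaves {(BOS, 6, LHR)}.
Taking the union: {(BOS, 23, IAD), (BOS, 6, LHR), (BOS, 9, ATL), (DEN, 16, JFK), (DEN, 21, JFK), (DEN, 29, CDG), (DEN, 38, HND), (HND, 19, ATL), (HND, 37, SFO), (HND, 40, SFO), (IAD, 17, MIA), (IAD, 5, ATL)}
π[src, pid]: project onto (src, pid) → {(BOS, 23), (BOS, 6), (BOS, 9), (DEN, 16), (DEN, 21), (DEN, 29), (DEN, 38), (HND, 19), (HND, 37), (HND, 40), (IAD, 17), (IAD, 5)}
Taking the difference: {(BOS, 23), (BOS, 6), (BOS, 9), (DEN, 16), (DEN, 21), (DEN, 29), (DEN, 38), (HND, 19), (HND, 37), (HND, 40), (IAD, 17), (IAD, 5)}
π[pid, src]: project onto (pid, src) → {(16, DEN), (17, IAD), (19, HND), (21, DEN), (23, BOS), (29, DEN), (37, HND), (38, DEN), (40, HND), (5, IAD), (6, BOS), (9, BOS)}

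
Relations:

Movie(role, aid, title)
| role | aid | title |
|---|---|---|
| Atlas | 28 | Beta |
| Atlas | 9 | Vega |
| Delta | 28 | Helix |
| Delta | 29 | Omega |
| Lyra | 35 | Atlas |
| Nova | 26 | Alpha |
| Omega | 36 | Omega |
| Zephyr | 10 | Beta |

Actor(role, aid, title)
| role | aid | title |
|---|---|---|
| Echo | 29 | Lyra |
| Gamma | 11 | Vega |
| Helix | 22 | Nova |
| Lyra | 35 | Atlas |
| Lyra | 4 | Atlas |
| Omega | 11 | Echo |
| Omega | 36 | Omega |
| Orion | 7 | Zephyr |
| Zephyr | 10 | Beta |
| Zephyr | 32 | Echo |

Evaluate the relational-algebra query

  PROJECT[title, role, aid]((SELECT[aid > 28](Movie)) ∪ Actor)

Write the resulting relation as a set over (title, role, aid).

Selection aid > 28: {(Delta, 29, Omega), (Lyra, 35, Atlas), (Omega, 36, Omega)}
Taking the union: {(Delta, 29, Omega), (Echo, 29, Lyra), (Gamma, 11, Vega), (Helix, 22, Nova), (Lyra, 35, Atlas), (Lyra, 4, Atlas), (Omega, 11, Echo), (Omega, 36, Omega), (Orion, 7, Zephyr), (Zephyr, 10, Beta), (Zephyr, 32, Echo)}
π[title, role, aid]: project onto (title, role, aid) → {(Atlas, Lyra, 35), (Atlas, Lyra, 4), (Beta, Zephyr, 10), (Echo, Omega, 11), (Echo, Zephyr, 32), (Lyra, Echo, 29), (Nova, Helix, 22), (Omega, Delta, 29), (Omega, Omega, 36), (Vega, Gamma, 11), (Zephyr, Orion, 7)}

{(Atlas, Lyra, 35), (Atlas, Lyra, 4), (Beta, Zephyr, 10), (Echo, Omega, 11), (Echo, Zephyr, 32), (Lyra, Echo, 29), (Nova, Helix, 22), (Omega, Delta, 29), (Omega, Omega, 36), (Vega, Gamma, 11), (Zephyr, Orion, 7)}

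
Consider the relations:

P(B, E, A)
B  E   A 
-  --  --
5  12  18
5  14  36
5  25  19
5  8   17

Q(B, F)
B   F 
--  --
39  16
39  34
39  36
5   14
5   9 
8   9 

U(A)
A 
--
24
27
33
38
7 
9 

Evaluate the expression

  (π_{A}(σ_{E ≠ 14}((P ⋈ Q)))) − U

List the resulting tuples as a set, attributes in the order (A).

Natural join on B: {(5, 12, 18, 14), (5, 12, 18, 9), (5, 14, 36, 14), (5, 14, 36, 9), (5, 25, 19, 14), (5, 25, 19, 9), (5, 8, 17, 14), (5, 8, 17, 9)}
σ[E ≠ 14]: keep tuples satisfying E ≠ 14 → {(5, 12, 18, 14), (5, 12, 18, 9), (5, 25, 19, 14), (5, 25, 19, 9), (5, 8, 17, 14), (5, 8, 17, 9)}
π[A]: project onto (A) (3 duplicate(s) eliminated) → {17, 18, 19}
Set difference of the two operands is {17, 18, 19}.

{17, 18, 19}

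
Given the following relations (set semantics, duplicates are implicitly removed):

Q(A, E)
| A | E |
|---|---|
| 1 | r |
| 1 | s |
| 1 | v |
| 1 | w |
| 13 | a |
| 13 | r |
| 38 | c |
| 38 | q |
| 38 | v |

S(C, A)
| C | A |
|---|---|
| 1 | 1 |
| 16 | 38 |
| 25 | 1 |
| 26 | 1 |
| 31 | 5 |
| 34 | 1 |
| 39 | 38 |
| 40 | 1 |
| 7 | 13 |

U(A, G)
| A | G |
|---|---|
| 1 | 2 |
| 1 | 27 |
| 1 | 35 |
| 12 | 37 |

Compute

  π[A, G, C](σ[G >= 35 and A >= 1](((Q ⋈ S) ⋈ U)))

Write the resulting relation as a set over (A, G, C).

Joining Q and S on A yields {(1, r, 1), (1, r, 25), (1, r, 26), (1, r, 34), (1, r, 40), (1, s, 1), (1, s, 25), (1, s, 26), (1, s, 34), (1, s, 40), (1, v, 1), (1, v, 25), (1, v, 26), (1, v, 34), (1, v, 40), (1, w, 1), (1, w, 25), (1, w, 26), (1, w, 34), (1, w, 40), (13, a, 7), (13, r, 7), (38, c, 16), (38, c, 39), (38, q, 16), (38, q, 39), (38, v, 16), (38, v, 39)}.
Joining (Q ⋈ S) and U on A yields {(1, r, 1, 2), (1, r, 1, 27), (1, r, 1, 35), (1, r, 25, 2), (1, r, 25, 27), (1, r, 25, 35), (1, r, 26, 2), (1, r, 26, 27), (1, r, 26, 35), (1, r, 34, 2), (1, r, 34, 27), (1, r, 34, 35), (1, r, 40, 2), (1, r, 40, 27), (1, r, 40, 35), (1, s, 1, 2), (1, s, 1, 27), (1, s, 1, 35), (1, s, 25, 2), (1, s, 25, 27), (1, s, 25, 35), (1, s, 26, 2), (1, s, 26, 27), (1, s, 26, 35), (1, s, 34, 2), (1, s, 34, 27), (1, s, 34, 35), (1, s, 40, 2), (1, s, 40, 27), (1, s, 40, 35), (1, v, 1, 2), (1, v, 1, 27), (1, v, 1, 35), (1, v, 25, 2), (1, v, 25, 27), (1, v, 25, 35), (1, v, 26, 2), (1, v, 26, 27), (1, v, 26, 35), (1, v, 34, 2), (1, v, 34, 27), (1, v, 34, 35), (1, v, 40, 2), (1, v, 40, 27), (1, v, 40, 35), (1, w, 1, 2), (1, w, 1, 27), (1, w, 1, 35), (1, w, 25, 2), (1, w, 25, 27), (1, w, 25, 35), (1, w, 26, 2), (1, w, 26, 27), (1, w, 26, 35), (1, w, 34, 2), (1, w, 34, 27), (1, w, 34, 35), (1, w, 40, 2), (1, w, 40, 27), (1, w, 40, 35)}.
σ[G >= 35 and A >= 1]: keep tuples satisfying G >= 35 and A >= 1 → {(1, r, 1, 35), (1, r, 25, 35), (1, r, 26, 35), (1, r, 34, 35), (1, r, 40, 35), (1, s, 1, 35), (1, s, 25, 35), (1, s, 26, 35), (1, s, 34, 35), (1, s, 40, 35), (1, v, 1, 35), (1, v, 25, 35), (1, v, 26, 35), (1, v, 34, 35), (1, v, 40, 35), (1, w, 1, 35), (1, w, 25, 35), (1, w, 26, 35), (1, w, 34, 35), (1, w, 40, 35)}
π_{A, G, C} gives {(1, 35, 1), (1, 35, 25), (1, 35, 26), (1, 35, 34), (1, 35, 40)} (15 duplicate(s) eliminated).

{(1, 35, 1), (1, 35, 25), (1, 35, 26), (1, 35, 34), (1, 35, 40)}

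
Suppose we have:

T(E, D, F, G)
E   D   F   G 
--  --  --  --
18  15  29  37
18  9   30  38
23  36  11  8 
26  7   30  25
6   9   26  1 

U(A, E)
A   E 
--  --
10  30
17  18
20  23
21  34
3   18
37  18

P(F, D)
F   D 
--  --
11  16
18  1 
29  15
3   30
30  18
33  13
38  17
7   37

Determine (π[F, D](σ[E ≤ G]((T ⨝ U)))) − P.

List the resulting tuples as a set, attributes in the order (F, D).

{(30, 9)}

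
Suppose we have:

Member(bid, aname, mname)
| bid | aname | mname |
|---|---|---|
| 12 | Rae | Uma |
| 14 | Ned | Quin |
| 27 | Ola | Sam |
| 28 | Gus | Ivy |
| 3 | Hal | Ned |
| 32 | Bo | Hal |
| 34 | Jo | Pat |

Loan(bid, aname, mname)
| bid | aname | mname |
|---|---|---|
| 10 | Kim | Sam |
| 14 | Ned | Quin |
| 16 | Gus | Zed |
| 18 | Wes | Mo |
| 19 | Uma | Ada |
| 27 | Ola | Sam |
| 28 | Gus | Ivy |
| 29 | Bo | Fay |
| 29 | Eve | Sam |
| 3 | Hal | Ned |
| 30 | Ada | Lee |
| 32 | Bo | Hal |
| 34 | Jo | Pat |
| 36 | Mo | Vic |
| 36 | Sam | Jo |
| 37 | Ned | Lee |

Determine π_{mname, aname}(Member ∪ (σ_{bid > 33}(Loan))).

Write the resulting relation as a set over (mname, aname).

{(Hal, Bo), (Ivy, Gus), (Jo, Sam), (Lee, Ned), (Ned, Hal), (Pat, Jo), (Quin, Ned), (Sam, Ola), (Uma, Rae), (Vic, Mo)}

Apply σ_{bid > 33}; surviving tuples: {(34, Jo, Pat), (36, Mo, Vic), (36, Sam, Jo), (37, Ned, Lee)}
Taking the union: {(12, Rae, Uma), (14, Ned, Quin), (27, Ola, Sam), (28, Gus, Ivy), (3, Hal, Ned), (32, Bo, Hal), (34, Jo, Pat), (36, Mo, Vic), (36, Sam, Jo), (37, Ned, Lee)}
Projecting to mname, aname: {(Hal, Bo), (Ivy, Gus), (Jo, Sam), (Lee, Ned), (Ned, Hal), (Pat, Jo), (Quin, Ned), (Sam, Ola), (Uma, Rae), (Vic, Mo)}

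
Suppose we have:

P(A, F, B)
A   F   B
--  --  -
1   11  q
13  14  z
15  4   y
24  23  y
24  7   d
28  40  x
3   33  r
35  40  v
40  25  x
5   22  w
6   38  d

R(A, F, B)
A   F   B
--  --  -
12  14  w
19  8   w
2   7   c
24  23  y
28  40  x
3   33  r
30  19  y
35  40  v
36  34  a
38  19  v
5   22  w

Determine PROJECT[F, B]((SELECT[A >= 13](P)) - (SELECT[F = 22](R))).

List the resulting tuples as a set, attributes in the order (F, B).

Selection A >= 13: {(13, 14, z), (15, 4, y), (24, 23, y), (24, 7, d), (28, 40, x), (35, 40, v), (40, 25, x)}
Selection F = 22: {(5, 22, w)}
Taking the difference: {(13, 14, z), (15, 4, y), (24, 23, y), (24, 7, d), (28, 40, x), (35, 40, v), (40, 25, x)}
Keep only column(s) F, B: {(14, z), (23, y), (25, x), (4, y), (40, v), (40, x), (7, d)}

{(14, z), (23, y), (25, x), (4, y), (40, v), (40, x), (7, d)}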